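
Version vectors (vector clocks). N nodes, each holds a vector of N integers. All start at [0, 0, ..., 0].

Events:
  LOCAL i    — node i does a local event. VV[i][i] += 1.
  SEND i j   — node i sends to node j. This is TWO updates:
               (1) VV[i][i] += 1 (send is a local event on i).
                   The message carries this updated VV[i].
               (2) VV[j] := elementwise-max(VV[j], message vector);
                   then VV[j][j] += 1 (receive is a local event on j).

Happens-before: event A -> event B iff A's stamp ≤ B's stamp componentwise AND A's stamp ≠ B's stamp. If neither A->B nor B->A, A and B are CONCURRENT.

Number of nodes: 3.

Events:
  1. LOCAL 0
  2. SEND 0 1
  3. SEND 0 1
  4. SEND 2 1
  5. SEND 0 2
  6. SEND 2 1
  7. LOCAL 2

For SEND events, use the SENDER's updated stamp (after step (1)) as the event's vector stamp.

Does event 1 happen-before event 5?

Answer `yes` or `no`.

Answer: yes

Derivation:
Initial: VV[0]=[0, 0, 0]
Initial: VV[1]=[0, 0, 0]
Initial: VV[2]=[0, 0, 0]
Event 1: LOCAL 0: VV[0][0]++ -> VV[0]=[1, 0, 0]
Event 2: SEND 0->1: VV[0][0]++ -> VV[0]=[2, 0, 0], msg_vec=[2, 0, 0]; VV[1]=max(VV[1],msg_vec) then VV[1][1]++ -> VV[1]=[2, 1, 0]
Event 3: SEND 0->1: VV[0][0]++ -> VV[0]=[3, 0, 0], msg_vec=[3, 0, 0]; VV[1]=max(VV[1],msg_vec) then VV[1][1]++ -> VV[1]=[3, 2, 0]
Event 4: SEND 2->1: VV[2][2]++ -> VV[2]=[0, 0, 1], msg_vec=[0, 0, 1]; VV[1]=max(VV[1],msg_vec) then VV[1][1]++ -> VV[1]=[3, 3, 1]
Event 5: SEND 0->2: VV[0][0]++ -> VV[0]=[4, 0, 0], msg_vec=[4, 0, 0]; VV[2]=max(VV[2],msg_vec) then VV[2][2]++ -> VV[2]=[4, 0, 2]
Event 6: SEND 2->1: VV[2][2]++ -> VV[2]=[4, 0, 3], msg_vec=[4, 0, 3]; VV[1]=max(VV[1],msg_vec) then VV[1][1]++ -> VV[1]=[4, 4, 3]
Event 7: LOCAL 2: VV[2][2]++ -> VV[2]=[4, 0, 4]
Event 1 stamp: [1, 0, 0]
Event 5 stamp: [4, 0, 0]
[1, 0, 0] <= [4, 0, 0]? True. Equal? False. Happens-before: True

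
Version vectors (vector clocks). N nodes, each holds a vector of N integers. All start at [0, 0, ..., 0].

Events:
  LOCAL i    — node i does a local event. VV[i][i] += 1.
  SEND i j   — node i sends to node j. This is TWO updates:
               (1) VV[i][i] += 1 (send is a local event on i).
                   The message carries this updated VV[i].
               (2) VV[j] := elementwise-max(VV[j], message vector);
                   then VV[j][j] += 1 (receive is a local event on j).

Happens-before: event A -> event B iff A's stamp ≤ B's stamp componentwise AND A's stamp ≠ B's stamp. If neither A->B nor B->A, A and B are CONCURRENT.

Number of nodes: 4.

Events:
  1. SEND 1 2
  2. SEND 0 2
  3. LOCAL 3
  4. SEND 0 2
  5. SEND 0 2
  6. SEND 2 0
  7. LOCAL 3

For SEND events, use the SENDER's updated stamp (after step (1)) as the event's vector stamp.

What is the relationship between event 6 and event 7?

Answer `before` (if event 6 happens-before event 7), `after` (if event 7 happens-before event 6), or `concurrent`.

Initial: VV[0]=[0, 0, 0, 0]
Initial: VV[1]=[0, 0, 0, 0]
Initial: VV[2]=[0, 0, 0, 0]
Initial: VV[3]=[0, 0, 0, 0]
Event 1: SEND 1->2: VV[1][1]++ -> VV[1]=[0, 1, 0, 0], msg_vec=[0, 1, 0, 0]; VV[2]=max(VV[2],msg_vec) then VV[2][2]++ -> VV[2]=[0, 1, 1, 0]
Event 2: SEND 0->2: VV[0][0]++ -> VV[0]=[1, 0, 0, 0], msg_vec=[1, 0, 0, 0]; VV[2]=max(VV[2],msg_vec) then VV[2][2]++ -> VV[2]=[1, 1, 2, 0]
Event 3: LOCAL 3: VV[3][3]++ -> VV[3]=[0, 0, 0, 1]
Event 4: SEND 0->2: VV[0][0]++ -> VV[0]=[2, 0, 0, 0], msg_vec=[2, 0, 0, 0]; VV[2]=max(VV[2],msg_vec) then VV[2][2]++ -> VV[2]=[2, 1, 3, 0]
Event 5: SEND 0->2: VV[0][0]++ -> VV[0]=[3, 0, 0, 0], msg_vec=[3, 0, 0, 0]; VV[2]=max(VV[2],msg_vec) then VV[2][2]++ -> VV[2]=[3, 1, 4, 0]
Event 6: SEND 2->0: VV[2][2]++ -> VV[2]=[3, 1, 5, 0], msg_vec=[3, 1, 5, 0]; VV[0]=max(VV[0],msg_vec) then VV[0][0]++ -> VV[0]=[4, 1, 5, 0]
Event 7: LOCAL 3: VV[3][3]++ -> VV[3]=[0, 0, 0, 2]
Event 6 stamp: [3, 1, 5, 0]
Event 7 stamp: [0, 0, 0, 2]
[3, 1, 5, 0] <= [0, 0, 0, 2]? False
[0, 0, 0, 2] <= [3, 1, 5, 0]? False
Relation: concurrent

Answer: concurrent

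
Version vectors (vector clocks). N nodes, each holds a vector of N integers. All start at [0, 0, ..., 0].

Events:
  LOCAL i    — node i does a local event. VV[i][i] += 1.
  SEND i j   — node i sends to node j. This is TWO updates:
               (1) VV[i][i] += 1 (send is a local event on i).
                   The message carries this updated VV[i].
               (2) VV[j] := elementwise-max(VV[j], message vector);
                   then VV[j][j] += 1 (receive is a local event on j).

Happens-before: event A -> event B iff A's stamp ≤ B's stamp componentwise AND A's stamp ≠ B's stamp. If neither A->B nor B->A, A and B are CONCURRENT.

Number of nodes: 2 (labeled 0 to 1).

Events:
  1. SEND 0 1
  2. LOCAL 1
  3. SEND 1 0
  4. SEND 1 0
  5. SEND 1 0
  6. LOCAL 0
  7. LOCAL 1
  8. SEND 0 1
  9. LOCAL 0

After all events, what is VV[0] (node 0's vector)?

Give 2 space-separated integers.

Answer: 7 5

Derivation:
Initial: VV[0]=[0, 0]
Initial: VV[1]=[0, 0]
Event 1: SEND 0->1: VV[0][0]++ -> VV[0]=[1, 0], msg_vec=[1, 0]; VV[1]=max(VV[1],msg_vec) then VV[1][1]++ -> VV[1]=[1, 1]
Event 2: LOCAL 1: VV[1][1]++ -> VV[1]=[1, 2]
Event 3: SEND 1->0: VV[1][1]++ -> VV[1]=[1, 3], msg_vec=[1, 3]; VV[0]=max(VV[0],msg_vec) then VV[0][0]++ -> VV[0]=[2, 3]
Event 4: SEND 1->0: VV[1][1]++ -> VV[1]=[1, 4], msg_vec=[1, 4]; VV[0]=max(VV[0],msg_vec) then VV[0][0]++ -> VV[0]=[3, 4]
Event 5: SEND 1->0: VV[1][1]++ -> VV[1]=[1, 5], msg_vec=[1, 5]; VV[0]=max(VV[0],msg_vec) then VV[0][0]++ -> VV[0]=[4, 5]
Event 6: LOCAL 0: VV[0][0]++ -> VV[0]=[5, 5]
Event 7: LOCAL 1: VV[1][1]++ -> VV[1]=[1, 6]
Event 8: SEND 0->1: VV[0][0]++ -> VV[0]=[6, 5], msg_vec=[6, 5]; VV[1]=max(VV[1],msg_vec) then VV[1][1]++ -> VV[1]=[6, 7]
Event 9: LOCAL 0: VV[0][0]++ -> VV[0]=[7, 5]
Final vectors: VV[0]=[7, 5]; VV[1]=[6, 7]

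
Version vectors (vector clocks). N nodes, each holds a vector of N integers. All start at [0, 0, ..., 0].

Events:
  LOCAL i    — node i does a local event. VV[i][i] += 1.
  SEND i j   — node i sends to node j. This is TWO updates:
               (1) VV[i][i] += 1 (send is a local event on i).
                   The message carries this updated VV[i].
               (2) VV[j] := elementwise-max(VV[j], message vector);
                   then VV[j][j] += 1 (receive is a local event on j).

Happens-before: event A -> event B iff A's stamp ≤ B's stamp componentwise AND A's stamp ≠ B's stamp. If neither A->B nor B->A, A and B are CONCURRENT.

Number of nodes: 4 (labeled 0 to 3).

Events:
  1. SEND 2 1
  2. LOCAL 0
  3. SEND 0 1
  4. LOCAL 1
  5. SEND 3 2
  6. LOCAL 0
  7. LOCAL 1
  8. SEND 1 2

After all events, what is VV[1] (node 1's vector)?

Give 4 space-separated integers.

Answer: 2 5 1 0

Derivation:
Initial: VV[0]=[0, 0, 0, 0]
Initial: VV[1]=[0, 0, 0, 0]
Initial: VV[2]=[0, 0, 0, 0]
Initial: VV[3]=[0, 0, 0, 0]
Event 1: SEND 2->1: VV[2][2]++ -> VV[2]=[0, 0, 1, 0], msg_vec=[0, 0, 1, 0]; VV[1]=max(VV[1],msg_vec) then VV[1][1]++ -> VV[1]=[0, 1, 1, 0]
Event 2: LOCAL 0: VV[0][0]++ -> VV[0]=[1, 0, 0, 0]
Event 3: SEND 0->1: VV[0][0]++ -> VV[0]=[2, 0, 0, 0], msg_vec=[2, 0, 0, 0]; VV[1]=max(VV[1],msg_vec) then VV[1][1]++ -> VV[1]=[2, 2, 1, 0]
Event 4: LOCAL 1: VV[1][1]++ -> VV[1]=[2, 3, 1, 0]
Event 5: SEND 3->2: VV[3][3]++ -> VV[3]=[0, 0, 0, 1], msg_vec=[0, 0, 0, 1]; VV[2]=max(VV[2],msg_vec) then VV[2][2]++ -> VV[2]=[0, 0, 2, 1]
Event 6: LOCAL 0: VV[0][0]++ -> VV[0]=[3, 0, 0, 0]
Event 7: LOCAL 1: VV[1][1]++ -> VV[1]=[2, 4, 1, 0]
Event 8: SEND 1->2: VV[1][1]++ -> VV[1]=[2, 5, 1, 0], msg_vec=[2, 5, 1, 0]; VV[2]=max(VV[2],msg_vec) then VV[2][2]++ -> VV[2]=[2, 5, 3, 1]
Final vectors: VV[0]=[3, 0, 0, 0]; VV[1]=[2, 5, 1, 0]; VV[2]=[2, 5, 3, 1]; VV[3]=[0, 0, 0, 1]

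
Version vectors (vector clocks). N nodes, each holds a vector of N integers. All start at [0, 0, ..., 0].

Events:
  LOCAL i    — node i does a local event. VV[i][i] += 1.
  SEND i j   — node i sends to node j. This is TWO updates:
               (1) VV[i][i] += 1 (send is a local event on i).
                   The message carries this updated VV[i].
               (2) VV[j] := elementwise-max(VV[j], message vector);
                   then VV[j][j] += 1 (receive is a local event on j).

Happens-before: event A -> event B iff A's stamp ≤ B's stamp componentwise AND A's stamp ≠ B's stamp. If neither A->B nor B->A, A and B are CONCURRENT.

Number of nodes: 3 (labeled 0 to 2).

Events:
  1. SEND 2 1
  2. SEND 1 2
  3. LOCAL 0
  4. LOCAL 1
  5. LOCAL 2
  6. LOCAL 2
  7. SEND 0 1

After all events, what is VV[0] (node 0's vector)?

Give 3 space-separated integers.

Initial: VV[0]=[0, 0, 0]
Initial: VV[1]=[0, 0, 0]
Initial: VV[2]=[0, 0, 0]
Event 1: SEND 2->1: VV[2][2]++ -> VV[2]=[0, 0, 1], msg_vec=[0, 0, 1]; VV[1]=max(VV[1],msg_vec) then VV[1][1]++ -> VV[1]=[0, 1, 1]
Event 2: SEND 1->2: VV[1][1]++ -> VV[1]=[0, 2, 1], msg_vec=[0, 2, 1]; VV[2]=max(VV[2],msg_vec) then VV[2][2]++ -> VV[2]=[0, 2, 2]
Event 3: LOCAL 0: VV[0][0]++ -> VV[0]=[1, 0, 0]
Event 4: LOCAL 1: VV[1][1]++ -> VV[1]=[0, 3, 1]
Event 5: LOCAL 2: VV[2][2]++ -> VV[2]=[0, 2, 3]
Event 6: LOCAL 2: VV[2][2]++ -> VV[2]=[0, 2, 4]
Event 7: SEND 0->1: VV[0][0]++ -> VV[0]=[2, 0, 0], msg_vec=[2, 0, 0]; VV[1]=max(VV[1],msg_vec) then VV[1][1]++ -> VV[1]=[2, 4, 1]
Final vectors: VV[0]=[2, 0, 0]; VV[1]=[2, 4, 1]; VV[2]=[0, 2, 4]

Answer: 2 0 0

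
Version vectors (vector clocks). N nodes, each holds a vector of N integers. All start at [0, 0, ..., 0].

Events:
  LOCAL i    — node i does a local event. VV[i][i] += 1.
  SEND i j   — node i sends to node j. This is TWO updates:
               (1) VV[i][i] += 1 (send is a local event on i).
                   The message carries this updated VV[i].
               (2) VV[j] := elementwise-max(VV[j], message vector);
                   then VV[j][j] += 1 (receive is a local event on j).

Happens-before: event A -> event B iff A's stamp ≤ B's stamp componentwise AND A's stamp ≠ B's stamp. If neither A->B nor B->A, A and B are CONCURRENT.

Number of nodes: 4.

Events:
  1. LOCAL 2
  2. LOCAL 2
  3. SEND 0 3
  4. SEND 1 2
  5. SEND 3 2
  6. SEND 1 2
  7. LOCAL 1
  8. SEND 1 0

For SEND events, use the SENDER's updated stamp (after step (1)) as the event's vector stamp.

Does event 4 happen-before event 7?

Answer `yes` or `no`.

Answer: yes

Derivation:
Initial: VV[0]=[0, 0, 0, 0]
Initial: VV[1]=[0, 0, 0, 0]
Initial: VV[2]=[0, 0, 0, 0]
Initial: VV[3]=[0, 0, 0, 0]
Event 1: LOCAL 2: VV[2][2]++ -> VV[2]=[0, 0, 1, 0]
Event 2: LOCAL 2: VV[2][2]++ -> VV[2]=[0, 0, 2, 0]
Event 3: SEND 0->3: VV[0][0]++ -> VV[0]=[1, 0, 0, 0], msg_vec=[1, 0, 0, 0]; VV[3]=max(VV[3],msg_vec) then VV[3][3]++ -> VV[3]=[1, 0, 0, 1]
Event 4: SEND 1->2: VV[1][1]++ -> VV[1]=[0, 1, 0, 0], msg_vec=[0, 1, 0, 0]; VV[2]=max(VV[2],msg_vec) then VV[2][2]++ -> VV[2]=[0, 1, 3, 0]
Event 5: SEND 3->2: VV[3][3]++ -> VV[3]=[1, 0, 0, 2], msg_vec=[1, 0, 0, 2]; VV[2]=max(VV[2],msg_vec) then VV[2][2]++ -> VV[2]=[1, 1, 4, 2]
Event 6: SEND 1->2: VV[1][1]++ -> VV[1]=[0, 2, 0, 0], msg_vec=[0, 2, 0, 0]; VV[2]=max(VV[2],msg_vec) then VV[2][2]++ -> VV[2]=[1, 2, 5, 2]
Event 7: LOCAL 1: VV[1][1]++ -> VV[1]=[0, 3, 0, 0]
Event 8: SEND 1->0: VV[1][1]++ -> VV[1]=[0, 4, 0, 0], msg_vec=[0, 4, 0, 0]; VV[0]=max(VV[0],msg_vec) then VV[0][0]++ -> VV[0]=[2, 4, 0, 0]
Event 4 stamp: [0, 1, 0, 0]
Event 7 stamp: [0, 3, 0, 0]
[0, 1, 0, 0] <= [0, 3, 0, 0]? True. Equal? False. Happens-before: True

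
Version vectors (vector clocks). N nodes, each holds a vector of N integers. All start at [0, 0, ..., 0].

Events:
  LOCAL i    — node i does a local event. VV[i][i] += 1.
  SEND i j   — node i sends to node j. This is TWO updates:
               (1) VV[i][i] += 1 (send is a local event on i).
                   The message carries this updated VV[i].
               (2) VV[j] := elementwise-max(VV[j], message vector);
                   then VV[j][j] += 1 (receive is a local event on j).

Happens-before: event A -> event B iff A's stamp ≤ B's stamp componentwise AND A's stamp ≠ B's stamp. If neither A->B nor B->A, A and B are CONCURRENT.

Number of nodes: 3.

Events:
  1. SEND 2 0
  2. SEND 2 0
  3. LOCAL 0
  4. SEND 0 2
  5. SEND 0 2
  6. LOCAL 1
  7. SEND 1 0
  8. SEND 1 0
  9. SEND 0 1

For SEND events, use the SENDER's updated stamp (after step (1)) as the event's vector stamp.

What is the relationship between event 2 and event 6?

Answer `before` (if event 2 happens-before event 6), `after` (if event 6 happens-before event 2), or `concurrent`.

Initial: VV[0]=[0, 0, 0]
Initial: VV[1]=[0, 0, 0]
Initial: VV[2]=[0, 0, 0]
Event 1: SEND 2->0: VV[2][2]++ -> VV[2]=[0, 0, 1], msg_vec=[0, 0, 1]; VV[0]=max(VV[0],msg_vec) then VV[0][0]++ -> VV[0]=[1, 0, 1]
Event 2: SEND 2->0: VV[2][2]++ -> VV[2]=[0, 0, 2], msg_vec=[0, 0, 2]; VV[0]=max(VV[0],msg_vec) then VV[0][0]++ -> VV[0]=[2, 0, 2]
Event 3: LOCAL 0: VV[0][0]++ -> VV[0]=[3, 0, 2]
Event 4: SEND 0->2: VV[0][0]++ -> VV[0]=[4, 0, 2], msg_vec=[4, 0, 2]; VV[2]=max(VV[2],msg_vec) then VV[2][2]++ -> VV[2]=[4, 0, 3]
Event 5: SEND 0->2: VV[0][0]++ -> VV[0]=[5, 0, 2], msg_vec=[5, 0, 2]; VV[2]=max(VV[2],msg_vec) then VV[2][2]++ -> VV[2]=[5, 0, 4]
Event 6: LOCAL 1: VV[1][1]++ -> VV[1]=[0, 1, 0]
Event 7: SEND 1->0: VV[1][1]++ -> VV[1]=[0, 2, 0], msg_vec=[0, 2, 0]; VV[0]=max(VV[0],msg_vec) then VV[0][0]++ -> VV[0]=[6, 2, 2]
Event 8: SEND 1->0: VV[1][1]++ -> VV[1]=[0, 3, 0], msg_vec=[0, 3, 0]; VV[0]=max(VV[0],msg_vec) then VV[0][0]++ -> VV[0]=[7, 3, 2]
Event 9: SEND 0->1: VV[0][0]++ -> VV[0]=[8, 3, 2], msg_vec=[8, 3, 2]; VV[1]=max(VV[1],msg_vec) then VV[1][1]++ -> VV[1]=[8, 4, 2]
Event 2 stamp: [0, 0, 2]
Event 6 stamp: [0, 1, 0]
[0, 0, 2] <= [0, 1, 0]? False
[0, 1, 0] <= [0, 0, 2]? False
Relation: concurrent

Answer: concurrent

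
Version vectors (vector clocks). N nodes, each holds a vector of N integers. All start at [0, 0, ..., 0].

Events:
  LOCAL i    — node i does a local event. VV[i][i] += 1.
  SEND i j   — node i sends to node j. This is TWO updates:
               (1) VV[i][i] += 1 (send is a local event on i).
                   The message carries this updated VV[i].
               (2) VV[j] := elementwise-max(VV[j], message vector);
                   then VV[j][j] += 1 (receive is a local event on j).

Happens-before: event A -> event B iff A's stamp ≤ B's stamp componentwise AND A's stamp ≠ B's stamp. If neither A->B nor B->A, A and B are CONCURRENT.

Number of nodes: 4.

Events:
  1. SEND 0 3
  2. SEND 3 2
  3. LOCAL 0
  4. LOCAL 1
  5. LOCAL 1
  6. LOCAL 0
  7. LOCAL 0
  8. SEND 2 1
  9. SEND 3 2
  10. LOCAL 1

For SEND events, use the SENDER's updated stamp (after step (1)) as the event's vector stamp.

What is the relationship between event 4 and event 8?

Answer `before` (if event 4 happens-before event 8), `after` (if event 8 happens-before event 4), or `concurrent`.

Answer: concurrent

Derivation:
Initial: VV[0]=[0, 0, 0, 0]
Initial: VV[1]=[0, 0, 0, 0]
Initial: VV[2]=[0, 0, 0, 0]
Initial: VV[3]=[0, 0, 0, 0]
Event 1: SEND 0->3: VV[0][0]++ -> VV[0]=[1, 0, 0, 0], msg_vec=[1, 0, 0, 0]; VV[3]=max(VV[3],msg_vec) then VV[3][3]++ -> VV[3]=[1, 0, 0, 1]
Event 2: SEND 3->2: VV[3][3]++ -> VV[3]=[1, 0, 0, 2], msg_vec=[1, 0, 0, 2]; VV[2]=max(VV[2],msg_vec) then VV[2][2]++ -> VV[2]=[1, 0, 1, 2]
Event 3: LOCAL 0: VV[0][0]++ -> VV[0]=[2, 0, 0, 0]
Event 4: LOCAL 1: VV[1][1]++ -> VV[1]=[0, 1, 0, 0]
Event 5: LOCAL 1: VV[1][1]++ -> VV[1]=[0, 2, 0, 0]
Event 6: LOCAL 0: VV[0][0]++ -> VV[0]=[3, 0, 0, 0]
Event 7: LOCAL 0: VV[0][0]++ -> VV[0]=[4, 0, 0, 0]
Event 8: SEND 2->1: VV[2][2]++ -> VV[2]=[1, 0, 2, 2], msg_vec=[1, 0, 2, 2]; VV[1]=max(VV[1],msg_vec) then VV[1][1]++ -> VV[1]=[1, 3, 2, 2]
Event 9: SEND 3->2: VV[3][3]++ -> VV[3]=[1, 0, 0, 3], msg_vec=[1, 0, 0, 3]; VV[2]=max(VV[2],msg_vec) then VV[2][2]++ -> VV[2]=[1, 0, 3, 3]
Event 10: LOCAL 1: VV[1][1]++ -> VV[1]=[1, 4, 2, 2]
Event 4 stamp: [0, 1, 0, 0]
Event 8 stamp: [1, 0, 2, 2]
[0, 1, 0, 0] <= [1, 0, 2, 2]? False
[1, 0, 2, 2] <= [0, 1, 0, 0]? False
Relation: concurrent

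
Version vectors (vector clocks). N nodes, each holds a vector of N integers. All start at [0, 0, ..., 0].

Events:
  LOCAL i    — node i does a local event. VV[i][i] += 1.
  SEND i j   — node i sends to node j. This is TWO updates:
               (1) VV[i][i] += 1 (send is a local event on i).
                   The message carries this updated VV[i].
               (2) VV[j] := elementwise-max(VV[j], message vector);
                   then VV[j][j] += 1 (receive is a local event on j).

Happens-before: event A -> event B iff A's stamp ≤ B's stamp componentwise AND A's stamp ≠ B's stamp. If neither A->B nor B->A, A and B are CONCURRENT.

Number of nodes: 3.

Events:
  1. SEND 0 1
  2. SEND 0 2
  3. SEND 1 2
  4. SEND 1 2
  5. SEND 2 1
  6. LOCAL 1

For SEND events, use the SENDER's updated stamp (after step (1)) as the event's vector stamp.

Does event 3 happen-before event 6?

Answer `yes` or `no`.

Initial: VV[0]=[0, 0, 0]
Initial: VV[1]=[0, 0, 0]
Initial: VV[2]=[0, 0, 0]
Event 1: SEND 0->1: VV[0][0]++ -> VV[0]=[1, 0, 0], msg_vec=[1, 0, 0]; VV[1]=max(VV[1],msg_vec) then VV[1][1]++ -> VV[1]=[1, 1, 0]
Event 2: SEND 0->2: VV[0][0]++ -> VV[0]=[2, 0, 0], msg_vec=[2, 0, 0]; VV[2]=max(VV[2],msg_vec) then VV[2][2]++ -> VV[2]=[2, 0, 1]
Event 3: SEND 1->2: VV[1][1]++ -> VV[1]=[1, 2, 0], msg_vec=[1, 2, 0]; VV[2]=max(VV[2],msg_vec) then VV[2][2]++ -> VV[2]=[2, 2, 2]
Event 4: SEND 1->2: VV[1][1]++ -> VV[1]=[1, 3, 0], msg_vec=[1, 3, 0]; VV[2]=max(VV[2],msg_vec) then VV[2][2]++ -> VV[2]=[2, 3, 3]
Event 5: SEND 2->1: VV[2][2]++ -> VV[2]=[2, 3, 4], msg_vec=[2, 3, 4]; VV[1]=max(VV[1],msg_vec) then VV[1][1]++ -> VV[1]=[2, 4, 4]
Event 6: LOCAL 1: VV[1][1]++ -> VV[1]=[2, 5, 4]
Event 3 stamp: [1, 2, 0]
Event 6 stamp: [2, 5, 4]
[1, 2, 0] <= [2, 5, 4]? True. Equal? False. Happens-before: True

Answer: yes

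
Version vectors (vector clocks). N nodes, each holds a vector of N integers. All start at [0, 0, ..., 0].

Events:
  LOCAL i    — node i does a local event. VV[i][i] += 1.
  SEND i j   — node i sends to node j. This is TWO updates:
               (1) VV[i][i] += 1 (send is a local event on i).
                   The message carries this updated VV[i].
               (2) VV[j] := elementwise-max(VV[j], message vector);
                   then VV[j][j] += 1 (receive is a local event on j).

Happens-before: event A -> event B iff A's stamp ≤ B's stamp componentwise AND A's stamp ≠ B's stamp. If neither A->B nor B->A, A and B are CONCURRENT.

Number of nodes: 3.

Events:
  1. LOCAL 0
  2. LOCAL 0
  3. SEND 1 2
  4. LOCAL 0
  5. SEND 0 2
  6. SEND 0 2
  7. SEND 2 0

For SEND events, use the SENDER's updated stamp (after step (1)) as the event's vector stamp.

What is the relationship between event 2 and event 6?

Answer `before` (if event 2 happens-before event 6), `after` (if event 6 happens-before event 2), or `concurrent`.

Answer: before

Derivation:
Initial: VV[0]=[0, 0, 0]
Initial: VV[1]=[0, 0, 0]
Initial: VV[2]=[0, 0, 0]
Event 1: LOCAL 0: VV[0][0]++ -> VV[0]=[1, 0, 0]
Event 2: LOCAL 0: VV[0][0]++ -> VV[0]=[2, 0, 0]
Event 3: SEND 1->2: VV[1][1]++ -> VV[1]=[0, 1, 0], msg_vec=[0, 1, 0]; VV[2]=max(VV[2],msg_vec) then VV[2][2]++ -> VV[2]=[0, 1, 1]
Event 4: LOCAL 0: VV[0][0]++ -> VV[0]=[3, 0, 0]
Event 5: SEND 0->2: VV[0][0]++ -> VV[0]=[4, 0, 0], msg_vec=[4, 0, 0]; VV[2]=max(VV[2],msg_vec) then VV[2][2]++ -> VV[2]=[4, 1, 2]
Event 6: SEND 0->2: VV[0][0]++ -> VV[0]=[5, 0, 0], msg_vec=[5, 0, 0]; VV[2]=max(VV[2],msg_vec) then VV[2][2]++ -> VV[2]=[5, 1, 3]
Event 7: SEND 2->0: VV[2][2]++ -> VV[2]=[5, 1, 4], msg_vec=[5, 1, 4]; VV[0]=max(VV[0],msg_vec) then VV[0][0]++ -> VV[0]=[6, 1, 4]
Event 2 stamp: [2, 0, 0]
Event 6 stamp: [5, 0, 0]
[2, 0, 0] <= [5, 0, 0]? True
[5, 0, 0] <= [2, 0, 0]? False
Relation: before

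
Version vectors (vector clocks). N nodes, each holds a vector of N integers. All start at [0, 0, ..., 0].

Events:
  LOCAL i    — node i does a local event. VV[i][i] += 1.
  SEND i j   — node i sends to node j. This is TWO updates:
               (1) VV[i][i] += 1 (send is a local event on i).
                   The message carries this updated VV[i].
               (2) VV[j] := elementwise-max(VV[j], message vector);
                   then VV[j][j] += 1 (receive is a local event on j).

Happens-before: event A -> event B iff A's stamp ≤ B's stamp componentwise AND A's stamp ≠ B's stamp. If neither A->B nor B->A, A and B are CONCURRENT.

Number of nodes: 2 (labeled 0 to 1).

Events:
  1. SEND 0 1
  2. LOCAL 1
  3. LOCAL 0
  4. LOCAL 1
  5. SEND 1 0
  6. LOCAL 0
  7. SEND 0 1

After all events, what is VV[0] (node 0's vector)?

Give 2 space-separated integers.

Initial: VV[0]=[0, 0]
Initial: VV[1]=[0, 0]
Event 1: SEND 0->1: VV[0][0]++ -> VV[0]=[1, 0], msg_vec=[1, 0]; VV[1]=max(VV[1],msg_vec) then VV[1][1]++ -> VV[1]=[1, 1]
Event 2: LOCAL 1: VV[1][1]++ -> VV[1]=[1, 2]
Event 3: LOCAL 0: VV[0][0]++ -> VV[0]=[2, 0]
Event 4: LOCAL 1: VV[1][1]++ -> VV[1]=[1, 3]
Event 5: SEND 1->0: VV[1][1]++ -> VV[1]=[1, 4], msg_vec=[1, 4]; VV[0]=max(VV[0],msg_vec) then VV[0][0]++ -> VV[0]=[3, 4]
Event 6: LOCAL 0: VV[0][0]++ -> VV[0]=[4, 4]
Event 7: SEND 0->1: VV[0][0]++ -> VV[0]=[5, 4], msg_vec=[5, 4]; VV[1]=max(VV[1],msg_vec) then VV[1][1]++ -> VV[1]=[5, 5]
Final vectors: VV[0]=[5, 4]; VV[1]=[5, 5]

Answer: 5 4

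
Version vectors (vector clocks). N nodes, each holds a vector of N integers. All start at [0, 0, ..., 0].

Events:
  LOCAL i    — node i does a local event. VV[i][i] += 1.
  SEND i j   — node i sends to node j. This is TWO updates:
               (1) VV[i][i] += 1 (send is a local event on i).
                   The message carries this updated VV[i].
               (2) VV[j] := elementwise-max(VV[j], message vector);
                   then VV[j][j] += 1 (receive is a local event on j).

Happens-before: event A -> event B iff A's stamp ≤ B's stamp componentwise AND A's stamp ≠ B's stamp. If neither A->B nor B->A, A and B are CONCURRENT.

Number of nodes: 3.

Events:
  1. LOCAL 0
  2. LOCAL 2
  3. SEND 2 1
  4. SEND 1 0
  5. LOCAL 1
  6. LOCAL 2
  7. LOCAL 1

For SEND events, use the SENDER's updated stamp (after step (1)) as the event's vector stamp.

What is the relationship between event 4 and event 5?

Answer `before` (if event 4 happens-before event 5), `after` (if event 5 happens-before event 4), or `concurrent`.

Answer: before

Derivation:
Initial: VV[0]=[0, 0, 0]
Initial: VV[1]=[0, 0, 0]
Initial: VV[2]=[0, 0, 0]
Event 1: LOCAL 0: VV[0][0]++ -> VV[0]=[1, 0, 0]
Event 2: LOCAL 2: VV[2][2]++ -> VV[2]=[0, 0, 1]
Event 3: SEND 2->1: VV[2][2]++ -> VV[2]=[0, 0, 2], msg_vec=[0, 0, 2]; VV[1]=max(VV[1],msg_vec) then VV[1][1]++ -> VV[1]=[0, 1, 2]
Event 4: SEND 1->0: VV[1][1]++ -> VV[1]=[0, 2, 2], msg_vec=[0, 2, 2]; VV[0]=max(VV[0],msg_vec) then VV[0][0]++ -> VV[0]=[2, 2, 2]
Event 5: LOCAL 1: VV[1][1]++ -> VV[1]=[0, 3, 2]
Event 6: LOCAL 2: VV[2][2]++ -> VV[2]=[0, 0, 3]
Event 7: LOCAL 1: VV[1][1]++ -> VV[1]=[0, 4, 2]
Event 4 stamp: [0, 2, 2]
Event 5 stamp: [0, 3, 2]
[0, 2, 2] <= [0, 3, 2]? True
[0, 3, 2] <= [0, 2, 2]? False
Relation: before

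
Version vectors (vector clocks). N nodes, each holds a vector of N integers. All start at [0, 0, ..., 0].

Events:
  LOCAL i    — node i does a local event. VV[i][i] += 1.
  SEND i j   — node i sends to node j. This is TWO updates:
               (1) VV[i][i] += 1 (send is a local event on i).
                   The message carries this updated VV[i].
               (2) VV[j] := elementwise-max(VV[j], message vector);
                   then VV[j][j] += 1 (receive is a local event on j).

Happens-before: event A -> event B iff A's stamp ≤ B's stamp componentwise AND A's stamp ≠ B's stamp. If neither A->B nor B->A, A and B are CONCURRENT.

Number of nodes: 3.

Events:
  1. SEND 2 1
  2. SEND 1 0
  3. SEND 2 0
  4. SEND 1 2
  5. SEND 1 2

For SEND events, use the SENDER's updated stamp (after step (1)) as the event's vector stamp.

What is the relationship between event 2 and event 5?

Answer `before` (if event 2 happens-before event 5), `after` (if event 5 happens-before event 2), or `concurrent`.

Initial: VV[0]=[0, 0, 0]
Initial: VV[1]=[0, 0, 0]
Initial: VV[2]=[0, 0, 0]
Event 1: SEND 2->1: VV[2][2]++ -> VV[2]=[0, 0, 1], msg_vec=[0, 0, 1]; VV[1]=max(VV[1],msg_vec) then VV[1][1]++ -> VV[1]=[0, 1, 1]
Event 2: SEND 1->0: VV[1][1]++ -> VV[1]=[0, 2, 1], msg_vec=[0, 2, 1]; VV[0]=max(VV[0],msg_vec) then VV[0][0]++ -> VV[0]=[1, 2, 1]
Event 3: SEND 2->0: VV[2][2]++ -> VV[2]=[0, 0, 2], msg_vec=[0, 0, 2]; VV[0]=max(VV[0],msg_vec) then VV[0][0]++ -> VV[0]=[2, 2, 2]
Event 4: SEND 1->2: VV[1][1]++ -> VV[1]=[0, 3, 1], msg_vec=[0, 3, 1]; VV[2]=max(VV[2],msg_vec) then VV[2][2]++ -> VV[2]=[0, 3, 3]
Event 5: SEND 1->2: VV[1][1]++ -> VV[1]=[0, 4, 1], msg_vec=[0, 4, 1]; VV[2]=max(VV[2],msg_vec) then VV[2][2]++ -> VV[2]=[0, 4, 4]
Event 2 stamp: [0, 2, 1]
Event 5 stamp: [0, 4, 1]
[0, 2, 1] <= [0, 4, 1]? True
[0, 4, 1] <= [0, 2, 1]? False
Relation: before

Answer: before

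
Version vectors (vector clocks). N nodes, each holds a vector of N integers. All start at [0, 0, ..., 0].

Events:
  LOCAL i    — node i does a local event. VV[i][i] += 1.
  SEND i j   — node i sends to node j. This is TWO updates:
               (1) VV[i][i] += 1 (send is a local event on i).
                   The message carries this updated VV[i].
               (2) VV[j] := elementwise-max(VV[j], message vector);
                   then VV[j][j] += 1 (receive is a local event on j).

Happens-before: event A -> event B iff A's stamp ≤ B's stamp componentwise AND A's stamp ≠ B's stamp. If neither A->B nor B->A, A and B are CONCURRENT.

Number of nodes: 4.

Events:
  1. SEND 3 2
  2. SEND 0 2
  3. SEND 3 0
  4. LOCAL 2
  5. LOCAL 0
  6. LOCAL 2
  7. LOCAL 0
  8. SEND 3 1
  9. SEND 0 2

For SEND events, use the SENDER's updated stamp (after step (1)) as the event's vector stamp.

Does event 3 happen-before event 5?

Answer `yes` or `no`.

Initial: VV[0]=[0, 0, 0, 0]
Initial: VV[1]=[0, 0, 0, 0]
Initial: VV[2]=[0, 0, 0, 0]
Initial: VV[3]=[0, 0, 0, 0]
Event 1: SEND 3->2: VV[3][3]++ -> VV[3]=[0, 0, 0, 1], msg_vec=[0, 0, 0, 1]; VV[2]=max(VV[2],msg_vec) then VV[2][2]++ -> VV[2]=[0, 0, 1, 1]
Event 2: SEND 0->2: VV[0][0]++ -> VV[0]=[1, 0, 0, 0], msg_vec=[1, 0, 0, 0]; VV[2]=max(VV[2],msg_vec) then VV[2][2]++ -> VV[2]=[1, 0, 2, 1]
Event 3: SEND 3->0: VV[3][3]++ -> VV[3]=[0, 0, 0, 2], msg_vec=[0, 0, 0, 2]; VV[0]=max(VV[0],msg_vec) then VV[0][0]++ -> VV[0]=[2, 0, 0, 2]
Event 4: LOCAL 2: VV[2][2]++ -> VV[2]=[1, 0, 3, 1]
Event 5: LOCAL 0: VV[0][0]++ -> VV[0]=[3, 0, 0, 2]
Event 6: LOCAL 2: VV[2][2]++ -> VV[2]=[1, 0, 4, 1]
Event 7: LOCAL 0: VV[0][0]++ -> VV[0]=[4, 0, 0, 2]
Event 8: SEND 3->1: VV[3][3]++ -> VV[3]=[0, 0, 0, 3], msg_vec=[0, 0, 0, 3]; VV[1]=max(VV[1],msg_vec) then VV[1][1]++ -> VV[1]=[0, 1, 0, 3]
Event 9: SEND 0->2: VV[0][0]++ -> VV[0]=[5, 0, 0, 2], msg_vec=[5, 0, 0, 2]; VV[2]=max(VV[2],msg_vec) then VV[2][2]++ -> VV[2]=[5, 0, 5, 2]
Event 3 stamp: [0, 0, 0, 2]
Event 5 stamp: [3, 0, 0, 2]
[0, 0, 0, 2] <= [3, 0, 0, 2]? True. Equal? False. Happens-before: True

Answer: yes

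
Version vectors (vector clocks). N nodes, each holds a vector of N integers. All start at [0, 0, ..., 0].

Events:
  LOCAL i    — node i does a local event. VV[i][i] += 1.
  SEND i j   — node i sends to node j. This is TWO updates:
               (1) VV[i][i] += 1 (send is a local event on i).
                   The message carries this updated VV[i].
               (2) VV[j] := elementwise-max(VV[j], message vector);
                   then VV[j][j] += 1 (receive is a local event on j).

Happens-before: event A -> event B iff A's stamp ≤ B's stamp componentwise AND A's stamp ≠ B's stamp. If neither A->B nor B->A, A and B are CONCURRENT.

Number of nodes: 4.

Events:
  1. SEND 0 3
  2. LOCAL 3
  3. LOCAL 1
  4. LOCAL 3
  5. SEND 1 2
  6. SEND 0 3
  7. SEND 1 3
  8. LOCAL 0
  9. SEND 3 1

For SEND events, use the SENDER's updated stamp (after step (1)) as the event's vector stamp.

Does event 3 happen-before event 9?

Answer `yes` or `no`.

Initial: VV[0]=[0, 0, 0, 0]
Initial: VV[1]=[0, 0, 0, 0]
Initial: VV[2]=[0, 0, 0, 0]
Initial: VV[3]=[0, 0, 0, 0]
Event 1: SEND 0->3: VV[0][0]++ -> VV[0]=[1, 0, 0, 0], msg_vec=[1, 0, 0, 0]; VV[3]=max(VV[3],msg_vec) then VV[3][3]++ -> VV[3]=[1, 0, 0, 1]
Event 2: LOCAL 3: VV[3][3]++ -> VV[3]=[1, 0, 0, 2]
Event 3: LOCAL 1: VV[1][1]++ -> VV[1]=[0, 1, 0, 0]
Event 4: LOCAL 3: VV[3][3]++ -> VV[3]=[1, 0, 0, 3]
Event 5: SEND 1->2: VV[1][1]++ -> VV[1]=[0, 2, 0, 0], msg_vec=[0, 2, 0, 0]; VV[2]=max(VV[2],msg_vec) then VV[2][2]++ -> VV[2]=[0, 2, 1, 0]
Event 6: SEND 0->3: VV[0][0]++ -> VV[0]=[2, 0, 0, 0], msg_vec=[2, 0, 0, 0]; VV[3]=max(VV[3],msg_vec) then VV[3][3]++ -> VV[3]=[2, 0, 0, 4]
Event 7: SEND 1->3: VV[1][1]++ -> VV[1]=[0, 3, 0, 0], msg_vec=[0, 3, 0, 0]; VV[3]=max(VV[3],msg_vec) then VV[3][3]++ -> VV[3]=[2, 3, 0, 5]
Event 8: LOCAL 0: VV[0][0]++ -> VV[0]=[3, 0, 0, 0]
Event 9: SEND 3->1: VV[3][3]++ -> VV[3]=[2, 3, 0, 6], msg_vec=[2, 3, 0, 6]; VV[1]=max(VV[1],msg_vec) then VV[1][1]++ -> VV[1]=[2, 4, 0, 6]
Event 3 stamp: [0, 1, 0, 0]
Event 9 stamp: [2, 3, 0, 6]
[0, 1, 0, 0] <= [2, 3, 0, 6]? True. Equal? False. Happens-before: True

Answer: yes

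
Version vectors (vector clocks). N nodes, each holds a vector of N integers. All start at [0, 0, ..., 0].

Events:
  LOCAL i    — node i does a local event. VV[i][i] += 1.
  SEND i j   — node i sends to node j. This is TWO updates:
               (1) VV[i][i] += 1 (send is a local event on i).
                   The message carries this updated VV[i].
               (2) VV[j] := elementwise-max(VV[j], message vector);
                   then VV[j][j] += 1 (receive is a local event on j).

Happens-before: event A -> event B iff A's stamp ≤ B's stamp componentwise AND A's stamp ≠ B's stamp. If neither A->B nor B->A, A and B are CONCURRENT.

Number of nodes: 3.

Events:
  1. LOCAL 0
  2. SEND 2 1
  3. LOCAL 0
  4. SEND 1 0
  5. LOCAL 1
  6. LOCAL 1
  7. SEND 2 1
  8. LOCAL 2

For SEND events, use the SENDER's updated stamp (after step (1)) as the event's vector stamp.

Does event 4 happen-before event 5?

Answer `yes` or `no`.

Initial: VV[0]=[0, 0, 0]
Initial: VV[1]=[0, 0, 0]
Initial: VV[2]=[0, 0, 0]
Event 1: LOCAL 0: VV[0][0]++ -> VV[0]=[1, 0, 0]
Event 2: SEND 2->1: VV[2][2]++ -> VV[2]=[0, 0, 1], msg_vec=[0, 0, 1]; VV[1]=max(VV[1],msg_vec) then VV[1][1]++ -> VV[1]=[0, 1, 1]
Event 3: LOCAL 0: VV[0][0]++ -> VV[0]=[2, 0, 0]
Event 4: SEND 1->0: VV[1][1]++ -> VV[1]=[0, 2, 1], msg_vec=[0, 2, 1]; VV[0]=max(VV[0],msg_vec) then VV[0][0]++ -> VV[0]=[3, 2, 1]
Event 5: LOCAL 1: VV[1][1]++ -> VV[1]=[0, 3, 1]
Event 6: LOCAL 1: VV[1][1]++ -> VV[1]=[0, 4, 1]
Event 7: SEND 2->1: VV[2][2]++ -> VV[2]=[0, 0, 2], msg_vec=[0, 0, 2]; VV[1]=max(VV[1],msg_vec) then VV[1][1]++ -> VV[1]=[0, 5, 2]
Event 8: LOCAL 2: VV[2][2]++ -> VV[2]=[0, 0, 3]
Event 4 stamp: [0, 2, 1]
Event 5 stamp: [0, 3, 1]
[0, 2, 1] <= [0, 3, 1]? True. Equal? False. Happens-before: True

Answer: yes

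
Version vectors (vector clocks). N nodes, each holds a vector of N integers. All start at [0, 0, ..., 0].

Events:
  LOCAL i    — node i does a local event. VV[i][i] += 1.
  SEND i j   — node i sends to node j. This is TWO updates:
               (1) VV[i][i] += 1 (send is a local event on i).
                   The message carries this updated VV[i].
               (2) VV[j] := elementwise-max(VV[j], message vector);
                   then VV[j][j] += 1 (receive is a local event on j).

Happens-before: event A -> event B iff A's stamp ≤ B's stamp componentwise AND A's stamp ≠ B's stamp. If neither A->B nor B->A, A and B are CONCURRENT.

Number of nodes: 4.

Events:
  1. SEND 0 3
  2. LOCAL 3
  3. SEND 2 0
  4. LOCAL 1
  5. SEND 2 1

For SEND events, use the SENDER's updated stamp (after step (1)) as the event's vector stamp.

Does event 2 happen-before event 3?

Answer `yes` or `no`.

Initial: VV[0]=[0, 0, 0, 0]
Initial: VV[1]=[0, 0, 0, 0]
Initial: VV[2]=[0, 0, 0, 0]
Initial: VV[3]=[0, 0, 0, 0]
Event 1: SEND 0->3: VV[0][0]++ -> VV[0]=[1, 0, 0, 0], msg_vec=[1, 0, 0, 0]; VV[3]=max(VV[3],msg_vec) then VV[3][3]++ -> VV[3]=[1, 0, 0, 1]
Event 2: LOCAL 3: VV[3][3]++ -> VV[3]=[1, 0, 0, 2]
Event 3: SEND 2->0: VV[2][2]++ -> VV[2]=[0, 0, 1, 0], msg_vec=[0, 0, 1, 0]; VV[0]=max(VV[0],msg_vec) then VV[0][0]++ -> VV[0]=[2, 0, 1, 0]
Event 4: LOCAL 1: VV[1][1]++ -> VV[1]=[0, 1, 0, 0]
Event 5: SEND 2->1: VV[2][2]++ -> VV[2]=[0, 0, 2, 0], msg_vec=[0, 0, 2, 0]; VV[1]=max(VV[1],msg_vec) then VV[1][1]++ -> VV[1]=[0, 2, 2, 0]
Event 2 stamp: [1, 0, 0, 2]
Event 3 stamp: [0, 0, 1, 0]
[1, 0, 0, 2] <= [0, 0, 1, 0]? False. Equal? False. Happens-before: False

Answer: no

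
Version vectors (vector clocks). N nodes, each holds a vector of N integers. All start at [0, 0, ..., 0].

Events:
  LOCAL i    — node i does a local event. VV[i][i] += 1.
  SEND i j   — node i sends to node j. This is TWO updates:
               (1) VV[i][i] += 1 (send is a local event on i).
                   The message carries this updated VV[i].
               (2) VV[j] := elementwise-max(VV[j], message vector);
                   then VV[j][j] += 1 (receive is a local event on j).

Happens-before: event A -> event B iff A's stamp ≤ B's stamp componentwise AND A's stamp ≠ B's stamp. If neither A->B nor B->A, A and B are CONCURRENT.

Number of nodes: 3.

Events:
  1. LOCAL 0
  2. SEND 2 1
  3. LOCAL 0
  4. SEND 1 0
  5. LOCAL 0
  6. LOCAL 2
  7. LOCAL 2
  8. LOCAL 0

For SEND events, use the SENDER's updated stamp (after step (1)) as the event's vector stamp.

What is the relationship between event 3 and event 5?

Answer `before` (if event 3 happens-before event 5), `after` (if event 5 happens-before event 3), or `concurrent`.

Answer: before

Derivation:
Initial: VV[0]=[0, 0, 0]
Initial: VV[1]=[0, 0, 0]
Initial: VV[2]=[0, 0, 0]
Event 1: LOCAL 0: VV[0][0]++ -> VV[0]=[1, 0, 0]
Event 2: SEND 2->1: VV[2][2]++ -> VV[2]=[0, 0, 1], msg_vec=[0, 0, 1]; VV[1]=max(VV[1],msg_vec) then VV[1][1]++ -> VV[1]=[0, 1, 1]
Event 3: LOCAL 0: VV[0][0]++ -> VV[0]=[2, 0, 0]
Event 4: SEND 1->0: VV[1][1]++ -> VV[1]=[0, 2, 1], msg_vec=[0, 2, 1]; VV[0]=max(VV[0],msg_vec) then VV[0][0]++ -> VV[0]=[3, 2, 1]
Event 5: LOCAL 0: VV[0][0]++ -> VV[0]=[4, 2, 1]
Event 6: LOCAL 2: VV[2][2]++ -> VV[2]=[0, 0, 2]
Event 7: LOCAL 2: VV[2][2]++ -> VV[2]=[0, 0, 3]
Event 8: LOCAL 0: VV[0][0]++ -> VV[0]=[5, 2, 1]
Event 3 stamp: [2, 0, 0]
Event 5 stamp: [4, 2, 1]
[2, 0, 0] <= [4, 2, 1]? True
[4, 2, 1] <= [2, 0, 0]? False
Relation: before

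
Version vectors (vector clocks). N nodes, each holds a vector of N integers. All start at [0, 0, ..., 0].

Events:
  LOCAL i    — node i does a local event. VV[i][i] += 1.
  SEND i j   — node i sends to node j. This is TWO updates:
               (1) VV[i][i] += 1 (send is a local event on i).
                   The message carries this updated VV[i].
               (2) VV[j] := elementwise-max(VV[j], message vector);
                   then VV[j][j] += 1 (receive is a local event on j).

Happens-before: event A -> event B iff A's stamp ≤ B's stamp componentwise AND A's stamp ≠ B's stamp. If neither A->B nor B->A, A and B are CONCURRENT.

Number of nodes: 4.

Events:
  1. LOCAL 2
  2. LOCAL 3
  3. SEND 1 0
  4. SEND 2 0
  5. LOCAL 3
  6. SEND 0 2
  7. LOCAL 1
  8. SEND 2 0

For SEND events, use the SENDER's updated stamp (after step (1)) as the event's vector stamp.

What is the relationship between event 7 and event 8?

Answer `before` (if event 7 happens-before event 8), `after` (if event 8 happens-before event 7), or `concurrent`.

Answer: concurrent

Derivation:
Initial: VV[0]=[0, 0, 0, 0]
Initial: VV[1]=[0, 0, 0, 0]
Initial: VV[2]=[0, 0, 0, 0]
Initial: VV[3]=[0, 0, 0, 0]
Event 1: LOCAL 2: VV[2][2]++ -> VV[2]=[0, 0, 1, 0]
Event 2: LOCAL 3: VV[3][3]++ -> VV[3]=[0, 0, 0, 1]
Event 3: SEND 1->0: VV[1][1]++ -> VV[1]=[0, 1, 0, 0], msg_vec=[0, 1, 0, 0]; VV[0]=max(VV[0],msg_vec) then VV[0][0]++ -> VV[0]=[1, 1, 0, 0]
Event 4: SEND 2->0: VV[2][2]++ -> VV[2]=[0, 0, 2, 0], msg_vec=[0, 0, 2, 0]; VV[0]=max(VV[0],msg_vec) then VV[0][0]++ -> VV[0]=[2, 1, 2, 0]
Event 5: LOCAL 3: VV[3][3]++ -> VV[3]=[0, 0, 0, 2]
Event 6: SEND 0->2: VV[0][0]++ -> VV[0]=[3, 1, 2, 0], msg_vec=[3, 1, 2, 0]; VV[2]=max(VV[2],msg_vec) then VV[2][2]++ -> VV[2]=[3, 1, 3, 0]
Event 7: LOCAL 1: VV[1][1]++ -> VV[1]=[0, 2, 0, 0]
Event 8: SEND 2->0: VV[2][2]++ -> VV[2]=[3, 1, 4, 0], msg_vec=[3, 1, 4, 0]; VV[0]=max(VV[0],msg_vec) then VV[0][0]++ -> VV[0]=[4, 1, 4, 0]
Event 7 stamp: [0, 2, 0, 0]
Event 8 stamp: [3, 1, 4, 0]
[0, 2, 0, 0] <= [3, 1, 4, 0]? False
[3, 1, 4, 0] <= [0, 2, 0, 0]? False
Relation: concurrent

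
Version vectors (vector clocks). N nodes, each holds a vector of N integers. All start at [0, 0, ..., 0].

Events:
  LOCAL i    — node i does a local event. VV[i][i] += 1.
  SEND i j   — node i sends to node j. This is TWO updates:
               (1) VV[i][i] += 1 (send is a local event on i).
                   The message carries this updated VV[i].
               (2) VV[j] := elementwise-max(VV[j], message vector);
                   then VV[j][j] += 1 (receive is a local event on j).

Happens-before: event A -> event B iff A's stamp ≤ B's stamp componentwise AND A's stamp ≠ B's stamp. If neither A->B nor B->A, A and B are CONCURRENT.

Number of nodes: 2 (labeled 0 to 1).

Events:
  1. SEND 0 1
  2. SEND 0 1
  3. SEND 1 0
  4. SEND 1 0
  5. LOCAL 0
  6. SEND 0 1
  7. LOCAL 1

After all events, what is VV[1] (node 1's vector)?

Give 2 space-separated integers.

Initial: VV[0]=[0, 0]
Initial: VV[1]=[0, 0]
Event 1: SEND 0->1: VV[0][0]++ -> VV[0]=[1, 0], msg_vec=[1, 0]; VV[1]=max(VV[1],msg_vec) then VV[1][1]++ -> VV[1]=[1, 1]
Event 2: SEND 0->1: VV[0][0]++ -> VV[0]=[2, 0], msg_vec=[2, 0]; VV[1]=max(VV[1],msg_vec) then VV[1][1]++ -> VV[1]=[2, 2]
Event 3: SEND 1->0: VV[1][1]++ -> VV[1]=[2, 3], msg_vec=[2, 3]; VV[0]=max(VV[0],msg_vec) then VV[0][0]++ -> VV[0]=[3, 3]
Event 4: SEND 1->0: VV[1][1]++ -> VV[1]=[2, 4], msg_vec=[2, 4]; VV[0]=max(VV[0],msg_vec) then VV[0][0]++ -> VV[0]=[4, 4]
Event 5: LOCAL 0: VV[0][0]++ -> VV[0]=[5, 4]
Event 6: SEND 0->1: VV[0][0]++ -> VV[0]=[6, 4], msg_vec=[6, 4]; VV[1]=max(VV[1],msg_vec) then VV[1][1]++ -> VV[1]=[6, 5]
Event 7: LOCAL 1: VV[1][1]++ -> VV[1]=[6, 6]
Final vectors: VV[0]=[6, 4]; VV[1]=[6, 6]

Answer: 6 6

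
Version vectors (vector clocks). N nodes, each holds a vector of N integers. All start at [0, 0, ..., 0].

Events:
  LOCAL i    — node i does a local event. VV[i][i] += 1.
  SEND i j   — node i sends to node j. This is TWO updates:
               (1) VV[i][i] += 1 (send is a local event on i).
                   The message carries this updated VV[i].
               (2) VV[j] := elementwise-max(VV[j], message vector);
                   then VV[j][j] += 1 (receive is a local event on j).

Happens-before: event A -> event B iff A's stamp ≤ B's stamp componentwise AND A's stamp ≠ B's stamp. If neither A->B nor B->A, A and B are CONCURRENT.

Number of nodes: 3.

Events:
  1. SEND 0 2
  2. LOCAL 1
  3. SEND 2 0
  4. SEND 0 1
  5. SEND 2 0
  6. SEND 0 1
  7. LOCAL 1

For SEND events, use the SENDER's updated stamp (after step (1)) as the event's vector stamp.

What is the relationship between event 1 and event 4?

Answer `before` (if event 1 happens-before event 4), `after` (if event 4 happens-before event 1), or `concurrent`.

Initial: VV[0]=[0, 0, 0]
Initial: VV[1]=[0, 0, 0]
Initial: VV[2]=[0, 0, 0]
Event 1: SEND 0->2: VV[0][0]++ -> VV[0]=[1, 0, 0], msg_vec=[1, 0, 0]; VV[2]=max(VV[2],msg_vec) then VV[2][2]++ -> VV[2]=[1, 0, 1]
Event 2: LOCAL 1: VV[1][1]++ -> VV[1]=[0, 1, 0]
Event 3: SEND 2->0: VV[2][2]++ -> VV[2]=[1, 0, 2], msg_vec=[1, 0, 2]; VV[0]=max(VV[0],msg_vec) then VV[0][0]++ -> VV[0]=[2, 0, 2]
Event 4: SEND 0->1: VV[0][0]++ -> VV[0]=[3, 0, 2], msg_vec=[3, 0, 2]; VV[1]=max(VV[1],msg_vec) then VV[1][1]++ -> VV[1]=[3, 2, 2]
Event 5: SEND 2->0: VV[2][2]++ -> VV[2]=[1, 0, 3], msg_vec=[1, 0, 3]; VV[0]=max(VV[0],msg_vec) then VV[0][0]++ -> VV[0]=[4, 0, 3]
Event 6: SEND 0->1: VV[0][0]++ -> VV[0]=[5, 0, 3], msg_vec=[5, 0, 3]; VV[1]=max(VV[1],msg_vec) then VV[1][1]++ -> VV[1]=[5, 3, 3]
Event 7: LOCAL 1: VV[1][1]++ -> VV[1]=[5, 4, 3]
Event 1 stamp: [1, 0, 0]
Event 4 stamp: [3, 0, 2]
[1, 0, 0] <= [3, 0, 2]? True
[3, 0, 2] <= [1, 0, 0]? False
Relation: before

Answer: before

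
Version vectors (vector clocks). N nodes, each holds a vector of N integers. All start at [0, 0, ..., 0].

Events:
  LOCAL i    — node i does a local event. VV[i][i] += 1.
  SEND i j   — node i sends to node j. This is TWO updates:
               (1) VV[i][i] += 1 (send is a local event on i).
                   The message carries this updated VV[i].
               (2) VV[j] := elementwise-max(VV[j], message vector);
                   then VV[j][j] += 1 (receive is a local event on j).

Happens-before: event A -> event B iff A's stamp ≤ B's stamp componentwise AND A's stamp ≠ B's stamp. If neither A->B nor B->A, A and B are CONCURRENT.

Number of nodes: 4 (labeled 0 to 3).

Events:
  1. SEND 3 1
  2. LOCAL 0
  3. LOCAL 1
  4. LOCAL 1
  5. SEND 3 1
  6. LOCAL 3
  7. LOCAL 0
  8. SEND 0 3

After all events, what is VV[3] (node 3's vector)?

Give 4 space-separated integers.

Answer: 3 0 0 4

Derivation:
Initial: VV[0]=[0, 0, 0, 0]
Initial: VV[1]=[0, 0, 0, 0]
Initial: VV[2]=[0, 0, 0, 0]
Initial: VV[3]=[0, 0, 0, 0]
Event 1: SEND 3->1: VV[3][3]++ -> VV[3]=[0, 0, 0, 1], msg_vec=[0, 0, 0, 1]; VV[1]=max(VV[1],msg_vec) then VV[1][1]++ -> VV[1]=[0, 1, 0, 1]
Event 2: LOCAL 0: VV[0][0]++ -> VV[0]=[1, 0, 0, 0]
Event 3: LOCAL 1: VV[1][1]++ -> VV[1]=[0, 2, 0, 1]
Event 4: LOCAL 1: VV[1][1]++ -> VV[1]=[0, 3, 0, 1]
Event 5: SEND 3->1: VV[3][3]++ -> VV[3]=[0, 0, 0, 2], msg_vec=[0, 0, 0, 2]; VV[1]=max(VV[1],msg_vec) then VV[1][1]++ -> VV[1]=[0, 4, 0, 2]
Event 6: LOCAL 3: VV[3][3]++ -> VV[3]=[0, 0, 0, 3]
Event 7: LOCAL 0: VV[0][0]++ -> VV[0]=[2, 0, 0, 0]
Event 8: SEND 0->3: VV[0][0]++ -> VV[0]=[3, 0, 0, 0], msg_vec=[3, 0, 0, 0]; VV[3]=max(VV[3],msg_vec) then VV[3][3]++ -> VV[3]=[3, 0, 0, 4]
Final vectors: VV[0]=[3, 0, 0, 0]; VV[1]=[0, 4, 0, 2]; VV[2]=[0, 0, 0, 0]; VV[3]=[3, 0, 0, 4]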